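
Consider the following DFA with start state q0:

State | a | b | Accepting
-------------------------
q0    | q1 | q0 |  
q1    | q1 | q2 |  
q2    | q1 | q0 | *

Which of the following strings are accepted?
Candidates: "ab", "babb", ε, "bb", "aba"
"ab": q0 → q1 → q2; q2 is accepting → accepted
"babb": q0 → q0 → q1 → q2 → q0; q0 is not accepting → rejected
ε: q0; q0 is not accepting → rejected
"bb": q0 → q0 → q0; q0 is not accepting → rejected
"aba": q0 → q1 → q2 → q1; q1 is not accepting → rejected

Final answer: "ab"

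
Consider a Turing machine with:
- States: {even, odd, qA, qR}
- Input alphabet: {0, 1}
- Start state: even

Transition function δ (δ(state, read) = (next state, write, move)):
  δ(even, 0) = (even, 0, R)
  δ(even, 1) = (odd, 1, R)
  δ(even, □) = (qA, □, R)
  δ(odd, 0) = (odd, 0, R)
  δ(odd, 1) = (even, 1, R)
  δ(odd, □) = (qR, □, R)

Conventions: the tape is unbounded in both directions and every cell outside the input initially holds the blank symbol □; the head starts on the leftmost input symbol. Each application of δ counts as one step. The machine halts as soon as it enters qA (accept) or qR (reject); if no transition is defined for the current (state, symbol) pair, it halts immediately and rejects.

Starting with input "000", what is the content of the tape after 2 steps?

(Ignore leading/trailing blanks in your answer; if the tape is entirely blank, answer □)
Step 0: [even]000 (head at position 0)
Step 1: δ(even, 0) = (even, 0, R)  ⊢  0[even]00 (head at position 1)
Step 2: δ(even, 0) = (even, 0, R)  ⊢  00[even]0 (head at position 2)
Tape after 2 steps (ignoring surrounding blanks): 000

Final answer: Tape: 000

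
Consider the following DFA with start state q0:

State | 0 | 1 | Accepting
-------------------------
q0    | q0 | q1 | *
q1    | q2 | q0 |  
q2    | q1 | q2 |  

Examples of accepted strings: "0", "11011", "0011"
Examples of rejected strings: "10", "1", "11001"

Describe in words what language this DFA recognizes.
binary numbers divisible by 3 (treating the string as a binary integer; leading zeros allowed, the empty string counts as 0)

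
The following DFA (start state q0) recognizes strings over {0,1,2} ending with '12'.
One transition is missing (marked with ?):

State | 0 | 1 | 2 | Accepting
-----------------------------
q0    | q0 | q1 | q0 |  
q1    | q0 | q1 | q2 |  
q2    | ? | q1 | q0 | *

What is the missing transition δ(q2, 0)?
q0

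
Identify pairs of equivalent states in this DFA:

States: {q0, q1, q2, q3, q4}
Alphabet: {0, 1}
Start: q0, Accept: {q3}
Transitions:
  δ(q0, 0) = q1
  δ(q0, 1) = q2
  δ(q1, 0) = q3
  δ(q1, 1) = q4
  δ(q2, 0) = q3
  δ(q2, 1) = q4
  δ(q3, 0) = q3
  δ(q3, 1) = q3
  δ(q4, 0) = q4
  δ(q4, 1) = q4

Using the table-filling algorithm:
Round 0 – mark pairs where exactly one state is accepting: (q0,q3), (q1,q3), (q2,q3), (q3,q4)
Round 1 – newly marked: (q0,q1) [on 0: q1 vs q3, already marked]; (q0,q2) [on 0: q1 vs q3, already marked]; (q1,q4) [on 0: q3 vs q4, already marked]; (q2,q4) [on 0: q3 vs q4, already marked]
Round 2 – newly marked: (q0,q4) [on 0: q1 vs q4, already marked]
No further pairs can be marked.
(q1, q2) unmarked: δ(q1,0)=q3, δ(q2,0)=q3; δ(q1,1)=q4, δ(q2,1)=q4 → equivalent
Equivalent pairs: (q1, q2)

Final answer: Equivalent pairs: (q1, q2)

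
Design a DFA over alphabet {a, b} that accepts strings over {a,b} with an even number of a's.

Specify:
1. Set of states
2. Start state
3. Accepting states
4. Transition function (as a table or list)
One valid DFA (any DFA recognizing the same language is acceptable):
States: {q0, q1}
Start: q0
Accepting: {q0}
Transitions (accepting states marked with *):
State | a | b | Accepting
-------------------------
q0    | q1 | q0 | *
q1    | q0 | q1 |  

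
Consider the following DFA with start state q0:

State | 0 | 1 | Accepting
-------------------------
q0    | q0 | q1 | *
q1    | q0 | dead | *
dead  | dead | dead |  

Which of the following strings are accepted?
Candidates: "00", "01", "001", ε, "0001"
"00": q0 → q0 → q0; q0 is accepting → accepted
"01": q0 → q0 → q1; q1 is accepting → accepted
"001": q0 → q0 → q0 → q1; q1 is accepting → accepted
ε: q0; q0 is accepting → accepted
"0001": q0 → q0 → q0 → q0 → q1; q1 is accepting → accepted

Final answer: "00", "01", "001", ε, "0001"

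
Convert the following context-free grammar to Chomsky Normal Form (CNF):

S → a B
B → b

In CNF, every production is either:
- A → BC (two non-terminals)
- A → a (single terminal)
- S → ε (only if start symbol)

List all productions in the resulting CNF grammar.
The grammar has no ε-productions or unit productions to eliminate.
S → a B has terminal a in a right-hand side of length ≥ 2: introduce T_a → a and use T_a in place of a.
B → b is already in CNF (single terminal) – keep it.
S → a B becomes S → T_a B.
Resulting CNF grammar (3 productions): T_a → a; B → b; S → T_a B

Final answer: T_a → a; B → b; S → T_a B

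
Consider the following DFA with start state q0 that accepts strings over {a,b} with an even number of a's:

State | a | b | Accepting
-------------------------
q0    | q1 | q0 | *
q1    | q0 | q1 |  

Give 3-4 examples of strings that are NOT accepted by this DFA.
Any strings that end in a non-accepting state work; for example:
"a": q0 → q1; q1 is not accepting → rejected
"aaab": q0 → q1 → q0 → q1 → q1; q1 is not accepting → rejected
"abbb": q0 → q1 → q1 → q1 → q1; q1 is not accepting → rejected
"babb": q0 → q0 → q1 → q1 → q1; q1 is not accepting → rejected

Final answer: "a", "aaab", "abbb", "babb"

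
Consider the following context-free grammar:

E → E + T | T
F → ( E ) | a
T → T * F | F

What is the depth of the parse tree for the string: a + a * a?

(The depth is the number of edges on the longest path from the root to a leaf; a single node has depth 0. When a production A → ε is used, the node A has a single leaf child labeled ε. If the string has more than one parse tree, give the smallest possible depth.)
The grammar is unambiguous; the parse tree of a + a * a is:
E → E + T at the root (depth 0).
  Left E (depth 1) → T (2) → F (3) → a (4).
  Right T (depth 1) → T * F; that T (2) → F (3) → a (4); F (2) → a (3).
The longest root-to-leaf paths have 4 edges.
Depth = 4.

Final answer: 4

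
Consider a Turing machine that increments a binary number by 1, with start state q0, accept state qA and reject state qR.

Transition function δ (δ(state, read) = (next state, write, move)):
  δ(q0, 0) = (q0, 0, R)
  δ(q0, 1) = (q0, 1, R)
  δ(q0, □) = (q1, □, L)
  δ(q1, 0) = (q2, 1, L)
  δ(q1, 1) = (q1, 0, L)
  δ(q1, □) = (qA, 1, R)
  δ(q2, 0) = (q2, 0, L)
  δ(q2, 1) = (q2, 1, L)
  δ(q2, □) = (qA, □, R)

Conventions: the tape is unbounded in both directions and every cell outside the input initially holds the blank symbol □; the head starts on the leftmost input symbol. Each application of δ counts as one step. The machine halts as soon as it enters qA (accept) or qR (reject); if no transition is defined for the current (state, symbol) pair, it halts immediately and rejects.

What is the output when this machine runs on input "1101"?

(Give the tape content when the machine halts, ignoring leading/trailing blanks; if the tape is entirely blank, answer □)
Step 0: [q0]1101 (head at position 0)
Step 1: δ(q0, 1) = (q0, 1, R)  ⊢  1[q0]101 (head at position 1)
Step 2: δ(q0, 1) = (q0, 1, R)  ⊢  11[q0]01 (head at position 2)
Step 3: δ(q0, 0) = (q0, 0, R)  ⊢  110[q0]1 (head at position 3)
Step 4: δ(q0, 1) = (q0, 1, R)  ⊢  1101[q0]□ (head at position 4)
Step 5: δ(q0, □) = (q1, □, L)  ⊢  110[q1]1□ (head at position 3)
Step 6: δ(q1, 1) = (q1, 0, L)  ⊢  11[q1]00□ (head at position 2)
Step 7: δ(q1, 0) = (q2, 1, L)  ⊢  1[q2]110□ (head at position 1)
Step 8: δ(q2, 1) = (q2, 1, L)  ⊢  [q2]1110□ (head at position 0)
Step 9: δ(q2, 1) = (q2, 1, L)  ⊢  [q2]□1110□ (head at position -1)
Step 10: δ(q2, □) = (qA, □, R)  ⊢  □[qA]1110□ (head at position 0)
The machine is in qA, so it halts and accepts.
Tape content when halted (ignoring surrounding blanks): 1110

Final answer: Output: 1110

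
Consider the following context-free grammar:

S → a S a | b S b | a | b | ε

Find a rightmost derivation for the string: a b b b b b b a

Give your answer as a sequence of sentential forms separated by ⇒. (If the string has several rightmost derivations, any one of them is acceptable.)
Start with S.
Step 1: the rightmost non-terminal is S; apply S → a S a:  a S a
Step 2: the rightmost non-terminal is S; apply S → b S b:  a b S b a
Step 3: the rightmost non-terminal is S; apply S → b S b:  a b b S b b a
Step 4: the rightmost non-terminal is S; apply S → b S b:  a b b b S b b b a
Step 5: the rightmost non-terminal is S; apply S → ε:  a b b b b b b a

Final answer: S ⇒ a S a ⇒ a b S b a ⇒ a b b S b b a ⇒ a b b b S b b b a ⇒ a b b b b b b a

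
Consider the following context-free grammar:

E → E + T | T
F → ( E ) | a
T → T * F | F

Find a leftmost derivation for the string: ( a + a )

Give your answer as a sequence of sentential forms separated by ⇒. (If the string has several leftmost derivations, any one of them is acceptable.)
Start with E.
Step 1: the leftmost non-terminal is E; apply E → T:  T
Step 2: the leftmost non-terminal is T; apply T → F:  F
Step 3: the leftmost non-terminal is F; apply F → ( E ):  ( E )
Step 4: the leftmost non-terminal is E; apply E → E + T:  ( E + T )
Step 5: the leftmost non-terminal is E; apply E → T:  ( T + T )
Step 6: the leftmost non-terminal is T; apply T → F:  ( F + T )
Step 7: the leftmost non-terminal is F; apply F → a:  ( a + T )
Step 8: the leftmost non-terminal is T; apply T → F:  ( a + F )
Step 9: the leftmost non-terminal is F; apply F → a:  ( a + a )

Final answer: E ⇒ T ⇒ F ⇒ ( E ) ⇒ ( E + T ) ⇒ ( T + T ) ⇒ ( F + T ) ⇒ ( a + T ) ⇒ ( a + F ) ⇒ ( a + a )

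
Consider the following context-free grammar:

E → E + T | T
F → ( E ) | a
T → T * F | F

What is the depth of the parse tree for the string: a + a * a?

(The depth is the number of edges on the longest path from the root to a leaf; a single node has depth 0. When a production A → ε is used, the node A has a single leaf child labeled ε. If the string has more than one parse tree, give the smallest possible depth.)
The grammar is unambiguous; the parse tree of a + a * a is:
E → E + T at the root (depth 0).
  Left E (depth 1) → T (2) → F (3) → a (4).
  Right T (depth 1) → T * F; that T (2) → F (3) → a (4); F (2) → a (3).
The longest root-to-leaf paths have 4 edges.
Depth = 4.

Final answer: 4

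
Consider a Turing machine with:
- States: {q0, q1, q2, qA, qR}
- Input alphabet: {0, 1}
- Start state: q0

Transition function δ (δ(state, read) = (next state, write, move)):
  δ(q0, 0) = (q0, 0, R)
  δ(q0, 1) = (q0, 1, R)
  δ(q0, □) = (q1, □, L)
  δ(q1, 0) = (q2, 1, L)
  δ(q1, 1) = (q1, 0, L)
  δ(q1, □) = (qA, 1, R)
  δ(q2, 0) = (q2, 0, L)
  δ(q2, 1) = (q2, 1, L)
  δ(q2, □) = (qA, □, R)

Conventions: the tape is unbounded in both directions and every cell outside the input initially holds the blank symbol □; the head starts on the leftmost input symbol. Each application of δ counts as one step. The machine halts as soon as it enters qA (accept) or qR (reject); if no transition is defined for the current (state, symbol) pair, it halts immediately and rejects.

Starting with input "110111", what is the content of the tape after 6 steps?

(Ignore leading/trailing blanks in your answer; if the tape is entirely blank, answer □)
Step 0: [q0]110111 (head at position 0)
Step 1: δ(q0, 1) = (q0, 1, R)  ⊢  1[q0]10111 (head at position 1)
Step 2: δ(q0, 1) = (q0, 1, R)  ⊢  11[q0]0111 (head at position 2)
Step 3: δ(q0, 0) = (q0, 0, R)  ⊢  110[q0]111 (head at position 3)
Step 4: δ(q0, 1) = (q0, 1, R)  ⊢  1101[q0]11 (head at position 4)
Step 5: δ(q0, 1) = (q0, 1, R)  ⊢  11011[q0]1 (head at position 5)
Step 6: δ(q0, 1) = (q0, 1, R)  ⊢  110111[q0]□ (head at position 6)
Tape after 6 steps (ignoring surrounding blanks): 110111

Final answer: Tape: 110111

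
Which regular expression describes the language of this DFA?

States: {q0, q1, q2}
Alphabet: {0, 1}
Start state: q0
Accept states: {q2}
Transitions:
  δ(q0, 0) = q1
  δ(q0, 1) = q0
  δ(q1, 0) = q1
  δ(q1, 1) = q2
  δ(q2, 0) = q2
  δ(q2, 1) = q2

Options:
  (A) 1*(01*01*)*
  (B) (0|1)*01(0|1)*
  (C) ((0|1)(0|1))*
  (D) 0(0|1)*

Testing sample strings against the DFA:
  '1001' -> accepted
  '00' -> rejected
  '1000' -> rejected
  '10' -> rejected
Checking each option for a counterexample:
  (A) 1*(01*01*)*: ε is rejected by the DFA but matches the regex → eliminated
  (B) (0|1)*01(0|1)*: agrees with the DFA on all strings of length ≤ 4
  (C) ((0|1)(0|1))*: ε is rejected by the DFA but matches the regex → eliminated
  (D) 0(0|1)*: '0' is rejected by the DFA but matches the regex → eliminated
Only (B) (0|1)*01(0|1)* is consistent with the DFA.

Final answer: (B) (0|1)*01(0|1)*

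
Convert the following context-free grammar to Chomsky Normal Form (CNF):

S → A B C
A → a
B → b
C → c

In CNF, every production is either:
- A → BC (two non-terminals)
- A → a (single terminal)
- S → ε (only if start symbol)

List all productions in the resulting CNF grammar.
The grammar has no ε-productions or unit productions to eliminate.
A → a is already in CNF (single terminal) – keep it.
B → b is already in CNF (single terminal) – keep it.
C → c is already in CNF (single terminal) – keep it.
S → A B C has 3 symbols on the right: break it into binary productions S → A X0, X0 → B C.
Resulting CNF grammar (5 productions): A → a; B → b; C → c; S → A X0; X0 → B C

Final answer: A → a; B → b; C → c; S → A X0; X0 → B C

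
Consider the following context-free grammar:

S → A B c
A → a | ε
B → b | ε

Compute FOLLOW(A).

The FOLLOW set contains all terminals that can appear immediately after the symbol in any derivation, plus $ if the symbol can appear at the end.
A occurs in S → A B c followed by B c. Add FIRST(B) minus ε = {b}; B is nullable (B → ε), so what follows B can also follow A: the terminal c. FOLLOW(A) = {b, c}.

Final answer: {b, c}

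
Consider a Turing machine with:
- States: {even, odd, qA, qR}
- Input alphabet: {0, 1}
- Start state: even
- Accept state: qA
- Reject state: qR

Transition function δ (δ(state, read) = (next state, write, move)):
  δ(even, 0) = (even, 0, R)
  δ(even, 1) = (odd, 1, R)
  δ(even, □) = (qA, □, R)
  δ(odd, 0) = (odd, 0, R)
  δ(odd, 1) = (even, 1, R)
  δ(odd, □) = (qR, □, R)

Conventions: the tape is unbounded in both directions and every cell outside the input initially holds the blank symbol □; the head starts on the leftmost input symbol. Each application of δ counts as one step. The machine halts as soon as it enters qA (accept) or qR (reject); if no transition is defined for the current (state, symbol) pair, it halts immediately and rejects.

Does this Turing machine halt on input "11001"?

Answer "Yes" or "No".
Step 0: [even]11001 (head at position 0)
Step 1: δ(even, 1) = (odd, 1, R)  ⊢  1[odd]1001 (head at position 1)
Step 2: δ(odd, 1) = (even, 1, R)  ⊢  11[even]001 (head at position 2)
Step 3: δ(even, 0) = (even, 0, R)  ⊢  110[even]01 (head at position 3)
Step 4: δ(even, 0) = (even, 0, R)  ⊢  1100[even]1 (head at position 4)
Step 5: δ(even, 1) = (odd, 1, R)  ⊢  11001[odd]□ (head at position 5)
Step 6: δ(odd, □) = (qR, □, R)  ⊢  11001□[qR]□ (head at position 6)
The machine is in qR, so it halts and rejects.
It halts after 6 steps.

Final answer: Yes - halts after 6 steps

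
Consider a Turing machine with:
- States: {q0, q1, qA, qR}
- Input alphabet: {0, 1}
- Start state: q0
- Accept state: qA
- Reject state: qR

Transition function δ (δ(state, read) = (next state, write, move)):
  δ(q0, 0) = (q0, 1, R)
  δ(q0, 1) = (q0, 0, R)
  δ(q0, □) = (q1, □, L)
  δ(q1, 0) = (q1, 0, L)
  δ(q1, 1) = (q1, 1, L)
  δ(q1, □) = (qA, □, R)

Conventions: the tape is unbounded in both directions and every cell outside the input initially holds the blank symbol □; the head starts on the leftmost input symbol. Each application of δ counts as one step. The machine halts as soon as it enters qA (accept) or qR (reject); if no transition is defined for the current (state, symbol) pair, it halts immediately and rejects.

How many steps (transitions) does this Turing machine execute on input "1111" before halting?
Step 0: [q0]1111 (head at position 0)
Step 1: δ(q0, 1) = (q0, 0, R)  ⊢  0[q0]111 (head at position 1)
Step 2: δ(q0, 1) = (q0, 0, R)  ⊢  00[q0]11 (head at position 2)
Step 3: δ(q0, 1) = (q0, 0, R)  ⊢  000[q0]1 (head at position 3)
Step 4: δ(q0, 1) = (q0, 0, R)  ⊢  0000[q0]□ (head at position 4)
Step 5: δ(q0, □) = (q1, □, L)  ⊢  000[q1]0□ (head at position 3)
Step 6: δ(q1, 0) = (q1, 0, L)  ⊢  00[q1]00□ (head at position 2)
Step 7: δ(q1, 0) = (q1, 0, L)  ⊢  0[q1]000□ (head at position 1)
Step 8: δ(q1, 0) = (q1, 0, L)  ⊢  [q1]0000□ (head at position 0)
Step 9: δ(q1, 0) = (q1, 0, L)  ⊢  [q1]□0000□ (head at position -1)
Step 10: δ(q1, □) = (qA, □, R)  ⊢  □[qA]0000□ (head at position 0)
The machine is in qA, so it halts and accepts.
Number of transitions executed: 10.

Final answer: 10 steps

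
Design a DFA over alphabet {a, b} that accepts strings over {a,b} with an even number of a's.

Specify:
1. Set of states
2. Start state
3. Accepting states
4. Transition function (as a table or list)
One valid DFA (any DFA recognizing the same language is acceptable):
States: {q0, q1}
Start: q0
Accepting: {q0}
Transitions (accepting states marked with *):
State | a | b | Accepting
-------------------------
q0    | q1 | q0 | *
q1    | q0 | q1 |  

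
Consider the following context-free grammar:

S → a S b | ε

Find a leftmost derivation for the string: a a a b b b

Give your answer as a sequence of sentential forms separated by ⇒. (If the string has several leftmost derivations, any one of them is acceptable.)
Start with S.
Step 1: the leftmost non-terminal is S; apply S → a S b:  a S b
Step 2: the leftmost non-terminal is S; apply S → a S b:  a a S b b
Step 3: the leftmost non-terminal is S; apply S → a S b:  a a a S b b b
Step 4: the leftmost non-terminal is S; apply S → ε:  a a a b b b

Final answer: S ⇒ a S b ⇒ a a S b b ⇒ a a a S b b b ⇒ a a a b b b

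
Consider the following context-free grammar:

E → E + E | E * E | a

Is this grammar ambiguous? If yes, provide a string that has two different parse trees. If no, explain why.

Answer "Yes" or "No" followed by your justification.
Two different leftmost derivations of a + a * a:
  (1) E ⇒ E + E ⇒ a + E ⇒ a + E * E ⇒ a + a * E ⇒ a + a * a   (tree groups a + (a * a))
  (2) E ⇒ E * E ⇒ E + E * E ⇒ a + E * E ⇒ a + a * E ⇒ a + a * a   (tree groups (a + a) * a)
Two distinct leftmost derivations = two distinct parse trees, so the grammar is ambiguous.

Final answer: Yes - the string 'a + a * a' has two distinct leftmost derivations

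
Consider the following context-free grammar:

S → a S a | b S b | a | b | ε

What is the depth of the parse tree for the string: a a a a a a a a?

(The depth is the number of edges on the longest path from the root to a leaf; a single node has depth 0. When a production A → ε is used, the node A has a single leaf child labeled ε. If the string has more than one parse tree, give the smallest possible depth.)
The string has even length 8, so its (unique) parse tree peels off matching outer symbols: S → a S a, S → a S a, S → a S a, S → a S a, and finally S → ε for the empty middle.
The S nodes are at depths 0..4; the ε leaf under the innermost S is at depth 5 (terminal leaves are at depths 1..4).
Depth = 5.

Final answer: 5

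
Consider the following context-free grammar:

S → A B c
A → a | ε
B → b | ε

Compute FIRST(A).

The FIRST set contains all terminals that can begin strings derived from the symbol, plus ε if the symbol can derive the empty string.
A → a contributes a; A → ε makes A nullable, contributing ε. FIRST(A) = {a, ε}.

Final answer: {a, ε}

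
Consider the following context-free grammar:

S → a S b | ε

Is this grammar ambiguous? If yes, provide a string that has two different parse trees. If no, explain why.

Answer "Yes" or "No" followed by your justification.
At every step exactly one production applies: if the remaining string to generate is non-empty it starts with a and ends with b, forcing S → a S b; if it is empty, S → ε is forced. Hence each string a^n b^n has exactly one derivation (S → a S b applied n times, then S → ε) and one parse tree.

Final answer: No - the grammar is unambiguous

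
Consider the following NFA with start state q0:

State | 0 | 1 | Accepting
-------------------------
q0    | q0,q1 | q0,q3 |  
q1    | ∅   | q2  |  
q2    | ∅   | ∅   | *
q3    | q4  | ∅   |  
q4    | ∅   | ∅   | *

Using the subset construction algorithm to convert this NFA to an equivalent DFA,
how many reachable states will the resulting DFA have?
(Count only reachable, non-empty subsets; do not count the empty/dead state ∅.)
Start subset: {q0}
{q0}: on 0 → {q0, q1}, on 1 → {q0, q3}
{q0, q1}: on 0 → {q0, q1}, on 1 → {q0, q2, q3}
{q0, q3}: on 0 → {q0, q1, q4}, on 1 → {q0, q3}
{q0, q2, q3}: on 0 → {q0, q1, q4}, on 1 → {q0, q3}
{q0, q1, q4}: on 0 → {q0, q1}, on 1 → {q0, q2, q3}
Reachable non-empty subsets: {q0}, {q0, q1}, {q0, q3}, {q0, q2, q3}, {q0, q1, q4} — 5 in total.

Final answer: 5 states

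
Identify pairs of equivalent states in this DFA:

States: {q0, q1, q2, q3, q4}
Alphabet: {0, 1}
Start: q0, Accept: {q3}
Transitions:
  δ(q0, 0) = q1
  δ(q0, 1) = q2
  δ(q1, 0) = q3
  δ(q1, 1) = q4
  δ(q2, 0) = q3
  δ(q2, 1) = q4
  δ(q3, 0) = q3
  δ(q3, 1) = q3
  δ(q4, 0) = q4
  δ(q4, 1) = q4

Using the table-filling algorithm:
Round 0 – mark pairs where exactly one state is accepting: (q0,q3), (q1,q3), (q2,q3), (q3,q4)
Round 1 – newly marked: (q0,q1) [on 0: q1 vs q3, already marked]; (q0,q2) [on 0: q1 vs q3, already marked]; (q1,q4) [on 0: q3 vs q4, already marked]; (q2,q4) [on 0: q3 vs q4, already marked]
Round 2 – newly marked: (q0,q4) [on 0: q1 vs q4, already marked]
No further pairs can be marked.
(q1, q2) unmarked: δ(q1,0)=q3, δ(q2,0)=q3; δ(q1,1)=q4, δ(q2,1)=q4 → equivalent
Equivalent pairs: (q1, q2)

Final answer: Equivalent pairs: (q1, q2)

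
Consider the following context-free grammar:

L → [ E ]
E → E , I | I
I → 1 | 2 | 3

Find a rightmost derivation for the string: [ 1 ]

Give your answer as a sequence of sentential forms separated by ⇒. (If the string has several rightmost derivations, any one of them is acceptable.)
Start with L.
Step 1: the rightmost non-terminal is L; apply L → [ E ]:  [ E ]
Step 2: the rightmost non-terminal is E; apply E → I:  [ I ]
Step 3: the rightmost non-terminal is I; apply I → 1:  [ 1 ]

Final answer: L ⇒ [ E ] ⇒ [ I ] ⇒ [ 1 ]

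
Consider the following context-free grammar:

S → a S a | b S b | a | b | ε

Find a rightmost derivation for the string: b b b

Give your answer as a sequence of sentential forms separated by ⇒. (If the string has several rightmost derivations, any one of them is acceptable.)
Start with S.
Step 1: the rightmost non-terminal is S; apply S → b S b:  b S b
Step 2: the rightmost non-terminal is S; apply S → b:  b b b

Final answer: S ⇒ b S b ⇒ b b b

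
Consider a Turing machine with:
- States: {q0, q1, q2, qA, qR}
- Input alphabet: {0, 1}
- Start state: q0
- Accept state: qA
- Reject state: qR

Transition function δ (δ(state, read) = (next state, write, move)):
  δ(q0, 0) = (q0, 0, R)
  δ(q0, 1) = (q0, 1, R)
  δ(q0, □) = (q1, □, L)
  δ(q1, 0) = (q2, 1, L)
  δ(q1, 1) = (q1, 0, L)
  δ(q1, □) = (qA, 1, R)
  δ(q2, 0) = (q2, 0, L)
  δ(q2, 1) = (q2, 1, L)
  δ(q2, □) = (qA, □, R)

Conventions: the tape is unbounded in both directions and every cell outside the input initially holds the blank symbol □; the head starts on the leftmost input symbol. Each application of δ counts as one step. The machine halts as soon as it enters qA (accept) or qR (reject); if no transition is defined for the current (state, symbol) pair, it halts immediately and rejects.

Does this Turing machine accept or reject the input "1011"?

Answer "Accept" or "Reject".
Step 0: [q0]1011 (head at position 0)
Step 1: δ(q0, 1) = (q0, 1, R)  ⊢  1[q0]011 (head at position 1)
Step 2: δ(q0, 0) = (q0, 0, R)  ⊢  10[q0]11 (head at position 2)
Step 3: δ(q0, 1) = (q0, 1, R)  ⊢  101[q0]1 (head at position 3)
Step 4: δ(q0, 1) = (q0, 1, R)  ⊢  1011[q0]□ (head at position 4)
Step 5: δ(q0, □) = (q1, □, L)  ⊢  101[q1]1□ (head at position 3)
Step 6: δ(q1, 1) = (q1, 0, L)  ⊢  10[q1]10□ (head at position 2)
Step 7: δ(q1, 1) = (q1, 0, L)  ⊢  1[q1]000□ (head at position 1)
Step 8: δ(q1, 0) = (q2, 1, L)  ⊢  [q2]1100□ (head at position 0)
Step 9: δ(q2, 1) = (q2, 1, L)  ⊢  [q2]□1100□ (head at position -1)
Step 10: δ(q2, □) = (qA, □, R)  ⊢  □[qA]1100□ (head at position 0)
The machine is in qA, so it halts and accepts.

Final answer: Accept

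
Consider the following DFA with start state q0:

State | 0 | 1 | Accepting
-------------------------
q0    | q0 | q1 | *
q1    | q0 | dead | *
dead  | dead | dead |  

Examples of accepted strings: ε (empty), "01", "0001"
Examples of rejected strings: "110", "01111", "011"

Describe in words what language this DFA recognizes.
binary strings with no two consecutive 1s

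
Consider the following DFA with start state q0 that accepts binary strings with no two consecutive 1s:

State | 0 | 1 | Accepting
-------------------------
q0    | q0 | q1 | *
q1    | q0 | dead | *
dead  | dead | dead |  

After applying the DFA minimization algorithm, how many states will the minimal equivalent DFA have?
All 3 states are reachable from q0, so none can be removed as unreachable.
Table-filling: first mark every (accepting, non-accepting) pair as distinguishable (accepting: {q0, q1}; non-accepting: {dead}).
Round 1: (q0, q1) on '1' go to q1 and dead, already distinguishable → mark.
Every pair of states is distinguishable, so the DFA is already minimal.
Equivalence classes: {q0}, {q1}, {dead} → 3 states.

Final answer: 3 states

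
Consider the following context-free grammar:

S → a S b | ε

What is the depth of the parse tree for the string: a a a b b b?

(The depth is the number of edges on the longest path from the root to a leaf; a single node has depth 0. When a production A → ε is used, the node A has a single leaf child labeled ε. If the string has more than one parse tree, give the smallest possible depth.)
The only parse tree applies S → a S b 3 times (once per matching a…b pair) and then S → ε.
The S nodes sit at depths 0, 1, …, 3; the innermost S (depth 3) has the single child ε at depth 4.
The terminal leaves a, b are at depths 1..3, so the longest root-to-leaf path is S → S → … → S → ε with 4 edges.
Depth = 4.

Final answer: 4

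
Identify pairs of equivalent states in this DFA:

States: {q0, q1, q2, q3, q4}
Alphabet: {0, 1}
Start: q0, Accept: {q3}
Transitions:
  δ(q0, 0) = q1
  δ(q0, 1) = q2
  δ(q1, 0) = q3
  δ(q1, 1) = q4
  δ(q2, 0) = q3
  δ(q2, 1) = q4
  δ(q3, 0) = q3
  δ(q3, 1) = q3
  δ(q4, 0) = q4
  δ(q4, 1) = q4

Using the table-filling algorithm:
Round 0 – mark pairs where exactly one state is accepting: (q0,q3), (q1,q3), (q2,q3), (q3,q4)
Round 1 – newly marked: (q0,q1) [on 0: q1 vs q3, already marked]; (q0,q2) [on 0: q1 vs q3, already marked]; (q1,q4) [on 0: q3 vs q4, already marked]; (q2,q4) [on 0: q3 vs q4, already marked]
Round 2 – newly marked: (q0,q4) [on 0: q1 vs q4, already marked]
No further pairs can be marked.
(q1, q2) unmarked: δ(q1,0)=q3, δ(q2,0)=q3; δ(q1,1)=q4, δ(q2,1)=q4 → equivalent
Equivalent pairs: (q1, q2)

Final answer: Equivalent pairs: (q1, q2)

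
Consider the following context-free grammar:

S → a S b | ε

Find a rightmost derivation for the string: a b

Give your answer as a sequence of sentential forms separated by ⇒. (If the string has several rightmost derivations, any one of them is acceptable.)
Start with S.
Step 1: the rightmost non-terminal is S; apply S → a S b:  a S b
Step 2: the rightmost non-terminal is S; apply S → ε:  a b

Final answer: S ⇒ a S b ⇒ a b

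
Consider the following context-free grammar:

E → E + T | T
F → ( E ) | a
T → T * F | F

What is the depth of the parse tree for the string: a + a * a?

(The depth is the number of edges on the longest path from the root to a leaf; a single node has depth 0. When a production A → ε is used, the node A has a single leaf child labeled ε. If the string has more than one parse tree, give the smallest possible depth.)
The grammar is unambiguous; the parse tree of a + a * a is:
E → E + T at the root (depth 0).
  Left E (depth 1) → T (2) → F (3) → a (4).
  Right T (depth 1) → T * F; that T (2) → F (3) → a (4); F (2) → a (3).
The longest root-to-leaf paths have 4 edges.
Depth = 4.

Final answer: 4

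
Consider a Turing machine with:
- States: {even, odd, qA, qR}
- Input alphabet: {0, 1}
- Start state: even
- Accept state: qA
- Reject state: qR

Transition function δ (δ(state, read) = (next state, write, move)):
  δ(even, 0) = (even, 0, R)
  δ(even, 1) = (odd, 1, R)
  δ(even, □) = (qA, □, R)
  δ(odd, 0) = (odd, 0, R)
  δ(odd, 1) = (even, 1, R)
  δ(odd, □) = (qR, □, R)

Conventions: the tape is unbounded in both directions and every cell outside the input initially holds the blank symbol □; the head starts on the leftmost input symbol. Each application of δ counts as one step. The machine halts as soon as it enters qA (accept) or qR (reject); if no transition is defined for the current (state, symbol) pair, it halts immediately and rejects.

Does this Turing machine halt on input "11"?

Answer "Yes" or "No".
Step 0: [even]11 (head at position 0)
Step 1: δ(even, 1) = (odd, 1, R)  ⊢  1[odd]1 (head at position 1)
Step 2: δ(odd, 1) = (even, 1, R)  ⊢  11[even]□ (head at position 2)
Step 3: δ(even, □) = (qA, □, R)  ⊢  11□[qA]□ (head at position 3)
The machine is in qA, so it halts and accepts.
It halts after 3 steps.

Final answer: Yes - halts after 3 steps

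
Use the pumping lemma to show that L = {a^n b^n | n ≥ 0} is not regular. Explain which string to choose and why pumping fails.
Language: L = {a^n b^n | n ≥ 0} (equal numbers of a's followed by b's)
Step 1: Assume for contradiction that L is regular, with pumping length p.
Step 2: Choose s = a^p b^p. Then s ∈ L (it has p a's followed by p b's) and |s| ≥ p.
Step 3: Consider any decomposition s = xyz with |xy| ≤ p and |y| > 0. Since |xy| ≤ p and the first p symbols of s are all a's, y = a^k for some k with 1 ≤ k ≤ p.
Step 4: Pumping up (i = 2): xy²z = a^(p+k) b^p, which has more a's than b's, so xy²z ∉ L.
This contradicts the pumping lemma, so L is not regular.

Final answer: Choose s = a^p b^p. Since |xy| ≤ p, y = a^k with k ≥ 1. Then xy²z = a^(p+k) b^p ∉ L.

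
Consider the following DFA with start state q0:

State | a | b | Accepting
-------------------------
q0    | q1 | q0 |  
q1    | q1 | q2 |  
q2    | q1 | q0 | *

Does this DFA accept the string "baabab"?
Start in q0.
Read 'b': q0 → q0
Read 'a': q0 → q1
Read 'a': q1 → q1
Read 'b': q1 → q2
Read 'a': q2 → q1
Read 'b': q1 → q2
Final state q2 is accepting, so the string is accepted.

Final answer: Yes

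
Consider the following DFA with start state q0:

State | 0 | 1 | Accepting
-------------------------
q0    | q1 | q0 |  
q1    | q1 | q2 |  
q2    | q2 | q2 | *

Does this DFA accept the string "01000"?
Start in q0.
Read '0': q0 → q1
Read '1': q1 → q2
Read '0': q2 → q2
Read '0': q2 → q2
Read '0': q2 → q2
Final state q2 is accepting, so the string is accepted.

Final answer: Yes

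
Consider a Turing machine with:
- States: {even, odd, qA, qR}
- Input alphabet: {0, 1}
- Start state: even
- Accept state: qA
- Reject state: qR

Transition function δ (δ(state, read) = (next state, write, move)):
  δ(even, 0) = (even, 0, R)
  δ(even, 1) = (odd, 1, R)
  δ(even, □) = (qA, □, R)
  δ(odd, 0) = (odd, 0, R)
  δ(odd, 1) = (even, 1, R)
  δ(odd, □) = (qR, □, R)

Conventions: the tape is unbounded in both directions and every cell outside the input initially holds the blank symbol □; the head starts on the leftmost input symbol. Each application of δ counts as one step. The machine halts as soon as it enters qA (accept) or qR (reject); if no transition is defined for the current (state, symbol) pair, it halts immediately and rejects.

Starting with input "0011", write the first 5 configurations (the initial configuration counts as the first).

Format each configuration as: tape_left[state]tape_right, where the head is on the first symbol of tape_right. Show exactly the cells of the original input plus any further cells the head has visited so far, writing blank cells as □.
Step 0: [even]0011 (head at position 0)
Step 1: δ(even, 0) = (even, 0, R)  ⊢  0[even]011 (head at position 1)
Step 2: δ(even, 0) = (even, 0, R)  ⊢  00[even]11 (head at position 2)
Step 3: δ(even, 1) = (odd, 1, R)  ⊢  001[odd]1 (head at position 3)
Step 4: δ(odd, 1) = (even, 1, R)  ⊢  0011[even]□ (head at position 4)

Final answer: [even]0011 ⊢ 0[even]011 ⊢ 00[even]11 ⊢ 001[odd]1 ⊢ 0011[even]□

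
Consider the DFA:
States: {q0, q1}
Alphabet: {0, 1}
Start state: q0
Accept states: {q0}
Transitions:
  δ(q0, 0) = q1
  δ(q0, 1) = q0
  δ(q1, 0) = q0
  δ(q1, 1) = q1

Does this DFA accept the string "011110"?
Processing string "011110":
  q0 --0--> q1
  q1 --1--> q1
  q1 --1--> q1
  q1 --1--> q1
  q1 --1--> q1
  q1 --0--> q0
Final state: q0
Accept states: {q0}
q0 is an accept state, so the string is accepted.

Final answer: Yes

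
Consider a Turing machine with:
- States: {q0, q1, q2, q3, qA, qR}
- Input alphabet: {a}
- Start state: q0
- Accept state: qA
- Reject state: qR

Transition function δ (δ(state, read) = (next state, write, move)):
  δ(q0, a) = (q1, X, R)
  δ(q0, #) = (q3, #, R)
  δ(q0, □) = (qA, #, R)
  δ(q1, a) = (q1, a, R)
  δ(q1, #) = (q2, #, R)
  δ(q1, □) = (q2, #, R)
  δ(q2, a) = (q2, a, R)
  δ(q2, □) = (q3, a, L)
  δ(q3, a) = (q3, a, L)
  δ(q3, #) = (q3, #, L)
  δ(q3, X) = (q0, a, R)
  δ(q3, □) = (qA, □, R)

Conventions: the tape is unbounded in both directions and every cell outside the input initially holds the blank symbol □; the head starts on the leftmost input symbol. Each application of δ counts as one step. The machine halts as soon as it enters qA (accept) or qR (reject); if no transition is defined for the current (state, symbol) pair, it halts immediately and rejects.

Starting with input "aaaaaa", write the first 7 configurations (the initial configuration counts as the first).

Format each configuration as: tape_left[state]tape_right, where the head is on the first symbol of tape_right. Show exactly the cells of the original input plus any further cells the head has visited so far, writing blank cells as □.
Step 0: [q0]aaaaaa (head at position 0)
Step 1: δ(q0, a) = (q1, X, R)  ⊢  X[q1]aaaaa (head at position 1)
Step 2: δ(q1, a) = (q1, a, R)  ⊢  Xa[q1]aaaa (head at position 2)
Step 3: δ(q1, a) = (q1, a, R)  ⊢  Xaa[q1]aaa (head at position 3)
Step 4: δ(q1, a) = (q1, a, R)  ⊢  Xaaa[q1]aa (head at position 4)
Step 5: δ(q1, a) = (q1, a, R)  ⊢  Xaaaa[q1]a (head at position 5)
Step 6: δ(q1, a) = (q1, a, R)  ⊢  Xaaaaa[q1]□ (head at position 6)

Final answer: [q0]aaaaaa ⊢ X[q1]aaaaa ⊢ Xa[q1]aaaa ⊢ Xaa[q1]aaa ⊢ Xaaa[q1]aa ⊢ Xaaaa[q1]a ⊢ Xaaaaa[q1]□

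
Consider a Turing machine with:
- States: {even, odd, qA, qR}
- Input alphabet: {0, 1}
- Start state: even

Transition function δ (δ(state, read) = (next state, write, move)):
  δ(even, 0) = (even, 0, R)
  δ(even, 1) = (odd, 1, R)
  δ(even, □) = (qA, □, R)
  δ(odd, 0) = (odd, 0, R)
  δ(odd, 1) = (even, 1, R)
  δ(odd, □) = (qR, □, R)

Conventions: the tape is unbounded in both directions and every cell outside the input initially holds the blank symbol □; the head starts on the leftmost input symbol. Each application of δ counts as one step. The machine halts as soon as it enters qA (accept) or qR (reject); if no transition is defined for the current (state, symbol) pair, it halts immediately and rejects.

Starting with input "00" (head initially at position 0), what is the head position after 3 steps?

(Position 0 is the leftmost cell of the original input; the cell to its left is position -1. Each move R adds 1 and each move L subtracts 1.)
Step 0: [even]00 (head at position 0)
Step 1: δ(even, 0) = (even, 0, R)  ⊢  0[even]0 (head at position 1)
Step 2: δ(even, 0) = (even, 0, R)  ⊢  00[even]□ (head at position 2)
Step 3: δ(even, □) = (qA, □, R)  ⊢  00□[qA]□ (head at position 3)
Head position after 3 steps: 3

Final answer: Position 3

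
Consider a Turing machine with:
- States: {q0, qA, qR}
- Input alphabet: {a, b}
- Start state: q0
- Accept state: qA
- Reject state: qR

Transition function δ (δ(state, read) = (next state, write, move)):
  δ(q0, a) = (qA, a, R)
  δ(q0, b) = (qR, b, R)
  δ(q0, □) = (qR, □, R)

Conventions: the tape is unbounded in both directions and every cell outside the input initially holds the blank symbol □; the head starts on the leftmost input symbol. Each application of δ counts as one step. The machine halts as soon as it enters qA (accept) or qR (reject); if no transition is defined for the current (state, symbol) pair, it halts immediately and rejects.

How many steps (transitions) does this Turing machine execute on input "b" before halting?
Step 0: [q0]b (head at position 0)
Step 1: δ(q0, b) = (qR, b, R)  ⊢  b[qR]□ (head at position 1)
The machine is in qR, so it halts and rejects.
Number of transitions executed: 1.

Final answer: 1 steps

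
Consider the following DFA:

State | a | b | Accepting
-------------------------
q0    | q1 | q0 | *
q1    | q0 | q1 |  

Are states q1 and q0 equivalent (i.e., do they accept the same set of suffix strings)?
Try the suffix ε (the empty string).
From q1: q1 — not accepting.
From q0: q0 — accepting.
The two states disagree on this suffix, so they are not equivalent.

Final answer: No. Distinguishing string: ε (the empty string) - accepted from q0 but not from q1.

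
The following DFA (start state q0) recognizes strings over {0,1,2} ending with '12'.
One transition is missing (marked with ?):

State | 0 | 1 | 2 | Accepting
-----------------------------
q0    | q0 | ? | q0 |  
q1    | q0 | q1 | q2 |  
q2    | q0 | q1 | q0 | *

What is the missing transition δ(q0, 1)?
q1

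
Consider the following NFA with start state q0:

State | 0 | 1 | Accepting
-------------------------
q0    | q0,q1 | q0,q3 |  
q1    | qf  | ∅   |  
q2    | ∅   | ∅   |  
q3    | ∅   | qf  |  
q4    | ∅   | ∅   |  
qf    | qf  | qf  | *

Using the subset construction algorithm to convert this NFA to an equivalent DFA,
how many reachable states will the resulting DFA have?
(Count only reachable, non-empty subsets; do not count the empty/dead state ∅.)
Start subset: {q0}
{q0}: on 0 → {q0, q1}, on 1 → {q0, q3}
{q0, q1}: on 0 → {q0, q1, qf}, on 1 → {q0, q3}
{q0, q3}: on 0 → {q0, q1}, on 1 → {q0, q3, qf}
{q0, q1, qf}: on 0 → {q0, q1, qf}, on 1 → {q0, q3, qf}
{q0, q3, qf}: on 0 → {q0, q1, qf}, on 1 → {q0, q3, qf}
Reachable non-empty subsets: {q0}, {q0, q1}, {q0, q3}, {q0, q1, qf}, {q0, q3, qf} — 5 in total.

Final answer: 5 states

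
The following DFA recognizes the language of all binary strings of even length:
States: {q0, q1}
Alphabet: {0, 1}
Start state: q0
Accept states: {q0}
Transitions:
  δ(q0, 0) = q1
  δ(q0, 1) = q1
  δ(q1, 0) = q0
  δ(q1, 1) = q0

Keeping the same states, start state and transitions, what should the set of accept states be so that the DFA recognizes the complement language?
The DFA is complete (every state has a transition on every symbol), so the complement
is recognized by the same DFA with accepting and non-accepting states swapped.
Original accept states: {q0}
Complement accept states = All states - Original accept states
= {q0, q1} - {q0}
= {q1}
Complement language: strings of ODD length

Final answer: {q1}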